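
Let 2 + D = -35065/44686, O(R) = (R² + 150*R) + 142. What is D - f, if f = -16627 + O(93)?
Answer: -273334641/44686 ≈ -6116.8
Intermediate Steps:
O(R) = 142 + R² + 150*R
D = -124437/44686 (D = -2 - 35065/44686 = -124437/44686 ≈ -2.7847)
f = 6114 (f = -16627 + (142 + 93² + 150*93) = -16627 + (142 + 8649 + 13950) = -16627 + 22741 = 6114)
D - f = -124437/44686 - 1*6114 = -124437/44686 - 6114 = -273334641/44686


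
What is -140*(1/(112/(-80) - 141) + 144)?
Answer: -3588305/178 ≈ -20159.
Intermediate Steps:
-140*(1/(112/(-80) - 141) + 144) = -140*(1/(112*(-1/80) - 141) + 144) = -140*(1/(-7/5 - 141) + 144) = -140*(1/(-712/5) + 144) = -140*(-5/712 + 144) = -140*102523/712 = -3588305/178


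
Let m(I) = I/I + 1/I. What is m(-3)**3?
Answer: 8/27 ≈ 0.29630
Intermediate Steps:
m(I) = 1 + 1/I
m(-3)**3 = ((1 - 3)/(-3))**3 = (-1/3*(-2))**3 = (2/3)**3 = 8/27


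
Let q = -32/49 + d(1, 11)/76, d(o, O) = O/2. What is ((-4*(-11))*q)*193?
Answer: -9181975/1862 ≈ -4931.2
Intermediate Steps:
d(o, O) = O/2 (d(o, O) = O*(½) = O/2)
q = -4325/7448 (q = -32/49 + ((½)*11)/76 = -32*1/49 + (11/2)*(1/76) = -32/49 + 11/152 = -4325/7448 ≈ -0.58069)
((-4*(-11))*q)*193 = (-4*(-11)*(-4325/7448))*193 = (44*(-4325/7448))*193 = -47575/1862*193 = -9181975/1862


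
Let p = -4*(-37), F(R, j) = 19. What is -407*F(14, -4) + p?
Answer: -7585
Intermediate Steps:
p = 148
-407*F(14, -4) + p = -407*19 + 148 = -7733 + 148 = -7585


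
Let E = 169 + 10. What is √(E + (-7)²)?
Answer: 2*√57 ≈ 15.100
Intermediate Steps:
E = 179
√(E + (-7)²) = √(179 + (-7)²) = √(179 + 49) = √228 = 2*√57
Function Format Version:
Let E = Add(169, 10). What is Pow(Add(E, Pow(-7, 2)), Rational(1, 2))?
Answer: Mul(2, Pow(57, Rational(1, 2))) ≈ 15.100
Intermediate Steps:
E = 179
Pow(Add(E, Pow(-7, 2)), Rational(1, 2)) = Pow(Add(179, Pow(-7, 2)), Rational(1, 2)) = Pow(Add(179, 49), Rational(1, 2)) = Pow(228, Rational(1, 2)) = Mul(2, Pow(57, Rational(1, 2)))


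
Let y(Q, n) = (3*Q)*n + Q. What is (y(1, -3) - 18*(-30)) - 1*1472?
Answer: -940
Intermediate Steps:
y(Q, n) = Q + 3*Q*n (y(Q, n) = 3*Q*n + Q = Q + 3*Q*n)
(y(1, -3) - 18*(-30)) - 1*1472 = (1*(1 + 3*(-3)) - 18*(-30)) - 1*1472 = (1*(1 - 9) + 540) - 1472 = (1*(-8) + 540) - 1472 = (-8 + 540) - 1472 = 532 - 1472 = -940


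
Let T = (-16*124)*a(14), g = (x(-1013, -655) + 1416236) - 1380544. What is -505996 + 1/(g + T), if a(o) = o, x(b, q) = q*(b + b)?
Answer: -675477336215/1334946 ≈ -5.0600e+5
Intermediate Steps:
x(b, q) = 2*b*q (x(b, q) = q*(2*b) = 2*b*q)
g = 1362722 (g = (2*(-1013)*(-655) + 1416236) - 1380544 = (1327030 + 1416236) - 1380544 = 2743266 - 1380544 = 1362722)
T = -27776 (T = -16*124*14 = -1984*14 = -27776)
-505996 + 1/(g + T) = -505996 + 1/(1362722 - 27776) = -505996 + 1/1334946 = -675477336215/1334946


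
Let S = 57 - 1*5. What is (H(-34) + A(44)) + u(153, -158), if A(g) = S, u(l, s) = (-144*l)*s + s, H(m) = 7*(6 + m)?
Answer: 3480754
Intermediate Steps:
H(m) = 42 + 7*m
S = 52 (S = 57 - 5 = 52)
u(l, s) = s - 144*l*s (u(l, s) = -144*l*s + s = s - 144*l*s)
A(g) = 52
(H(-34) + A(44)) + u(153, -158) = ((42 + 7*(-34)) + 52) - 158*(1 - 144*153) = ((42 - 238) + 52) - 158*(1 - 22032) = (-196 + 52) - 158*(-22031) = -144 + 3480898 = 3480754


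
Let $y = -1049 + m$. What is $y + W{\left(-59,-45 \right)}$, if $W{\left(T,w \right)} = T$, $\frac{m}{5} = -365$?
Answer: $-2933$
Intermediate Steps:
$m = -1825$ ($m = 5 \left(-365\right) = -1825$)
$y = -2874$ ($y = -1049 - 1825 = -2874$)
$y + W{\left(-59,-45 \right)} = -2874 - 59 = -2933$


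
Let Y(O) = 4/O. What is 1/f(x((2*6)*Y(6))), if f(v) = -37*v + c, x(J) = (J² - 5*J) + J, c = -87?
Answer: -1/1271 ≈ -0.00078678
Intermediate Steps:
x(J) = J² - 4*J
f(v) = -87 - 37*v (f(v) = -37*v - 87 = -87 - 37*v)
1/f(x((2*6)*Y(6))) = 1/(-87 - 37*(2*6)*(4/6)*(-4 + (2*6)*(4/6))) = 1/(-87 - 37*12*(4*(⅙))*(-4 + 12*(4*(⅙)))) = 1/(-87 - 37*12*(⅔)*(-4 + 12*(⅔))) = 1/(-87 - 296*(-4 + 8)) = 1/(-87 - 296*4) = 1/(-87 - 37*32) = 1/(-87 - 1184) = 1/(-1271) = -1/1271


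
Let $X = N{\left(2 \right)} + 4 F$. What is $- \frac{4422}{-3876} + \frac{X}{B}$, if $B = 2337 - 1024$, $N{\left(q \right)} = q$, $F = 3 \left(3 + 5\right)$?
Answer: $\frac{1030989}{848198} \approx 1.2155$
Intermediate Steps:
$F = 24$ ($F = 3 \cdot 8 = 24$)
$B = 1313$
$X = 98$ ($X = 2 + 4 \cdot 24 = 2 + 96 = 98$)
$- \frac{4422}{-3876} + \frac{X}{B} = - \frac{4422}{-3876} + \frac{98}{1313} = \left(-4422\right) \left(- \frac{1}{3876}\right) + 98 \cdot \frac{1}{1313} = \frac{737}{646} + \frac{98}{1313} = \frac{1030989}{848198}$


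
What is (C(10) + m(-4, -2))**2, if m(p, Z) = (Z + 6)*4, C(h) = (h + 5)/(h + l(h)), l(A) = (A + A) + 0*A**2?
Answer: 1089/4 ≈ 272.25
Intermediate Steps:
l(A) = 2*A (l(A) = 2*A + 0 = 2*A)
C(h) = (5 + h)/(3*h) (C(h) = (h + 5)/(h + 2*h) = (5 + h)/((3*h)) = (5 + h)*(1/(3*h)) = (5 + h)/(3*h))
m(p, Z) = 24 + 4*Z (m(p, Z) = (6 + Z)*4 = 24 + 4*Z)
(C(10) + m(-4, -2))**2 = ((1/3)*(5 + 10)/10 + (24 + 4*(-2)))**2 = ((1/3)*(1/10)*15 + (24 - 8))**2 = (1/2 + 16)**2 = (33/2)**2 = 1089/4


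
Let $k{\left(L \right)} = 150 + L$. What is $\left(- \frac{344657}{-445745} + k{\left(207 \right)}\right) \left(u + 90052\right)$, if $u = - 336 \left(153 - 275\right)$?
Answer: $\frac{20898323409368}{445745} \approx 4.6884 \cdot 10^{7}$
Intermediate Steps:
$u = 40992$ ($u = \left(-336\right) \left(-122\right) = 40992$)
$\left(- \frac{344657}{-445745} + k{\left(207 \right)}\right) \left(u + 90052\right) = \left(- \frac{344657}{-445745} + \left(150 + 207\right)\right) \left(40992 + 90052\right) = \left(\left(-344657\right) \left(- \frac{1}{445745}\right) + 357\right) 131044 = \left(\frac{344657}{445745} + 357\right) 131044 = \frac{159475622}{445745} \cdot 131044 = \frac{20898323409368}{445745}$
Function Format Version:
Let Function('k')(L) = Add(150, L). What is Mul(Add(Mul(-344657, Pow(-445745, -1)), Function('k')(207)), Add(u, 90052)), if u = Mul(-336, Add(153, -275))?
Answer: Rational(20898323409368, 445745) ≈ 4.6884e+7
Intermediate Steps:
u = 40992 (u = Mul(-336, -122) = 40992)
Mul(Add(Mul(-344657, Pow(-445745, -1)), Function('k')(207)), Add(u, 90052)) = Mul(Add(Mul(-344657, Pow(-445745, -1)), Add(150, 207)), Add(40992, 90052)) = Mul(Add(Mul(-344657, Rational(-1, 445745)), 357), 131044) = Mul(Add(Rational(344657, 445745), 357), 131044) = Mul(Rational(159475622, 445745), 131044) = Rational(20898323409368, 445745)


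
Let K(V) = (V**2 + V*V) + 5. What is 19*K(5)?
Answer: 1045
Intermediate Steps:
K(V) = 5 + 2*V**2 (K(V) = (V**2 + V**2) + 5 = 2*V**2 + 5 = 5 + 2*V**2)
19*K(5) = 19*(5 + 2*5**2) = 19*(5 + 2*25) = 19*(5 + 50) = 19*55 = 1045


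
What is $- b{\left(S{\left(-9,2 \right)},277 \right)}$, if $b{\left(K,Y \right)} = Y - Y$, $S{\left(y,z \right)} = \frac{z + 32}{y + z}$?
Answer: $0$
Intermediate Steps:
$S{\left(y,z \right)} = \frac{32 + z}{y + z}$
$b{\left(K,Y \right)} = 0$
$- b{\left(S{\left(-9,2 \right)},277 \right)} = \left(-1\right) 0 = 0$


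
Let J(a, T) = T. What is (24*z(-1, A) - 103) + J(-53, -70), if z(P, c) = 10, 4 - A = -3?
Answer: 67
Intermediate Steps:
A = 7 (A = 4 - 1*(-3) = 4 + 3 = 7)
(24*z(-1, A) - 103) + J(-53, -70) = (24*10 - 103) - 70 = (240 - 103) - 70 = 137 - 70 = 67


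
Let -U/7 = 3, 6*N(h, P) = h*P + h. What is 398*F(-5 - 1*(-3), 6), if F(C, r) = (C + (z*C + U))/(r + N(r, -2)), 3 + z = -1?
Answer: -1194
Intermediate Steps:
N(h, P) = h/6 + P*h/6 (N(h, P) = (h*P + h)/6 = (P*h + h)/6 = (h + P*h)/6 = h/6 + P*h/6)
z = -4 (z = -3 - 1 = -4)
U = -21 (U = -7*3 = -21)
F(C, r) = 6*(-21 - 3*C)/(5*r) (F(C, r) = (C + (-4*C - 21))/(r + r*(1 - 2)/6) = (C + (-21 - 4*C))/(r + (⅙)*r*(-1)) = (-21 - 3*C)/(r - r/6) = (-21 - 3*C)/((5*r/6)) = (-21 - 3*C)*(6/(5*r)) = 6*(-21 - 3*C)/(5*r))
398*F(-5 - 1*(-3), 6) = 398*((18/5)*(-7 - (-5 - 1*(-3)))/6) = 398*((18/5)*(⅙)*(-7 - (-5 + 3))) = 398*((18/5)*(⅙)*(-7 - 1*(-2))) = 398*((18/5)*(⅙)*(-7 + 2)) = 398*((18/5)*(⅙)*(-5)) = 398*(-3) = -1194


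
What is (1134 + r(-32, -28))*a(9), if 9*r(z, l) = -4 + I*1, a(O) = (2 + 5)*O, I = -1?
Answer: 71407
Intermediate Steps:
a(O) = 7*O
r(z, l) = -5/9 (r(z, l) = (-4 - 1*1)/9 = (-4 - 1)/9 = (⅑)*(-5) = -5/9)
(1134 + r(-32, -28))*a(9) = (1134 - 5/9)*(7*9) = (10201/9)*63 = 71407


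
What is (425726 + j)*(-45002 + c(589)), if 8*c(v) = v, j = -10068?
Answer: -74699353983/4 ≈ -1.8675e+10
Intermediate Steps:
c(v) = v/8
(425726 + j)*(-45002 + c(589)) = (425726 - 10068)*(-45002 + (⅛)*589) = 415658*(-45002 + 589/8) = 415658*(-359427/8) = -74699353983/4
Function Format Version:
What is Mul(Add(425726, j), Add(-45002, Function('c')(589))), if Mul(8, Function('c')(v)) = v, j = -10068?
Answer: Rational(-74699353983, 4) ≈ -1.8675e+10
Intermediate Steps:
Function('c')(v) = Mul(Rational(1, 8), v)
Mul(Add(425726, j), Add(-45002, Function('c')(589))) = Mul(Add(425726, -10068), Add(-45002, Mul(Rational(1, 8), 589))) = Mul(415658, Add(-45002, Rational(589, 8))) = Mul(415658, Rational(-359427, 8)) = Rational(-74699353983, 4)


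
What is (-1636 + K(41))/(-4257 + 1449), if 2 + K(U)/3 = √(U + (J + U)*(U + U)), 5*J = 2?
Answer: 821/1404 - √85895/4680 ≈ 0.52213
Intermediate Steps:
J = ⅖ (J = (⅕)*2 = ⅖ ≈ 0.40000)
K(U) = -6 + 3*√(U + 2*U*(⅖ + U)) (K(U) = -6 + 3*√(U + (⅖ + U)*(U + U)) = -6 + 3*√(U + (⅖ + U)*(2*U)) = -6 + 3*√(U + 2*U*(⅖ + U)))
(-1636 + K(41))/(-4257 + 1449) = (-1636 + (-6 + 3*√5*√(41*(9 + 10*41))/5))/(-4257 + 1449) = (-1636 + (-6 + 3*√5*√(41*(9 + 410))/5))/(-2808) = (-1636 + (-6 + 3*√5*√(41*419)/5))*(-1/2808) = (-1636 + (-6 + 3*√5*√17179/5))*(-1/2808) = (-1636 + (-6 + 3*√85895/5))*(-1/2808) = (-1642 + 3*√85895/5)*(-1/2808) = 821/1404 - √85895/4680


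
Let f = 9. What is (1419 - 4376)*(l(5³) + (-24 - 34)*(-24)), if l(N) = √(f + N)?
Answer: -4116144 - 2957*√134 ≈ -4.1504e+6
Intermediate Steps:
l(N) = √(9 + N)
(1419 - 4376)*(l(5³) + (-24 - 34)*(-24)) = (1419 - 4376)*(√(9 + 5³) + (-24 - 34)*(-24)) = -2957*(√(9 + 125) - 58*(-24)) = -2957*(√134 + 1392) = -2957*(1392 + √134) = -4116144 - 2957*√134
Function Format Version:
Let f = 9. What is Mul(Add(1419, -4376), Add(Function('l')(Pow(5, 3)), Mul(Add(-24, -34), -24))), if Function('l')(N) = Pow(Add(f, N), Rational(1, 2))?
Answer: Add(-4116144, Mul(-2957, Pow(134, Rational(1, 2)))) ≈ -4.1504e+6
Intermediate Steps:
Function('l')(N) = Pow(Add(9, N), Rational(1, 2))
Mul(Add(1419, -4376), Add(Function('l')(Pow(5, 3)), Mul(Add(-24, -34), -24))) = Mul(Add(1419, -4376), Add(Pow(Add(9, Pow(5, 3)), Rational(1, 2)), Mul(Add(-24, -34), -24))) = Mul(-2957, Add(Pow(Add(9, 125), Rational(1, 2)), Mul(-58, -24))) = Mul(-2957, Add(Pow(134, Rational(1, 2)), 1392)) = Mul(-2957, Add(1392, Pow(134, Rational(1, 2)))) = Add(-4116144, Mul(-2957, Pow(134, Rational(1, 2))))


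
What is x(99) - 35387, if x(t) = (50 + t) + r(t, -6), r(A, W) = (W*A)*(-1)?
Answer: -34644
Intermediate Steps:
r(A, W) = -A*W (r(A, W) = (A*W)*(-1) = -A*W)
x(t) = 50 + 7*t (x(t) = (50 + t) - 1*t*(-6) = (50 + t) + 6*t = 50 + 7*t)
x(99) - 35387 = (50 + 7*99) - 35387 = (50 + 693) - 35387 = 743 - 35387 = -34644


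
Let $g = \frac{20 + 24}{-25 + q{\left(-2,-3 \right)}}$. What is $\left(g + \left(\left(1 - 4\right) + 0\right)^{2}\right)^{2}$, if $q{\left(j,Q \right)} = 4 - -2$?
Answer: $\frac{16129}{361} \approx 44.679$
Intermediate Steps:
$q{\left(j,Q \right)} = 6$ ($q{\left(j,Q \right)} = 4 + 2 = 6$)
$g = - \frac{44}{19}$ ($g = \frac{20 + 24}{-25 + 6} = \frac{44}{-19} = 44 \left(- \frac{1}{19}\right) = - \frac{44}{19} \approx -2.3158$)
$\left(g + \left(\left(1 - 4\right) + 0\right)^{2}\right)^{2} = \left(- \frac{44}{19} + \left(\left(1 - 4\right) + 0\right)^{2}\right)^{2} = \left(- \frac{44}{19} + \left(-3 + 0\right)^{2}\right)^{2} = \left(- \frac{44}{19} + \left(-3\right)^{2}\right)^{2} = \left(- \frac{44}{19} + 9\right)^{2} = \left(\frac{127}{19}\right)^{2} = \frac{16129}{361}$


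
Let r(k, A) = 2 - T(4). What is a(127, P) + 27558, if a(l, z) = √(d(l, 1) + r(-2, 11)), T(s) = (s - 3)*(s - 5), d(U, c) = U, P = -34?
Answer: 27558 + √130 ≈ 27569.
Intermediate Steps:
T(s) = (-5 + s)*(-3 + s) (T(s) = (-3 + s)*(-5 + s) = (-5 + s)*(-3 + s))
r(k, A) = 3 (r(k, A) = 2 - (15 + 4² - 8*4) = 2 - (15 + 16 - 32) = 2 - 1*(-1) = 2 + 1 = 3)
a(l, z) = √(3 + l) (a(l, z) = √(l + 3) = √(3 + l))
a(127, P) + 27558 = √(3 + 127) + 27558 = √130 + 27558 = 27558 + √130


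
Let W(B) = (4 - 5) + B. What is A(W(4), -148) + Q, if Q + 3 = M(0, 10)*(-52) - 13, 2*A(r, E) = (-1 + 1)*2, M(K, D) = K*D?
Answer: -16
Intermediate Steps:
M(K, D) = D*K
W(B) = -1 + B
A(r, E) = 0 (A(r, E) = ((-1 + 1)*2)/2 = (0*2)/2 = (½)*0 = 0)
Q = -16 (Q = -3 + ((10*0)*(-52) - 13) = -3 + (0*(-52) - 13) = -3 + (0 - 13) = -3 - 13 = -16)
A(W(4), -148) + Q = 0 - 16 = -16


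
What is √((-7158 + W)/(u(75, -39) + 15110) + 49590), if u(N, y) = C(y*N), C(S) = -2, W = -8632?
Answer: √2829690365610/7554 ≈ 222.69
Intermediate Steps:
u(N, y) = -2
√((-7158 + W)/(u(75, -39) + 15110) + 49590) = √((-7158 - 8632)/(-2 + 15110) + 49590) = √(-15790/15108 + 49590) = √(-15790*1/15108 + 49590) = √(-7895/7554 + 49590) = √(374594965/7554) = √2829690365610/7554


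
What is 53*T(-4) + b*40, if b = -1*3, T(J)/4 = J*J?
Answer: 3272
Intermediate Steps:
T(J) = 4*J² (T(J) = 4*(J*J) = 4*J²)
b = -3
53*T(-4) + b*40 = 53*(4*(-4)²) - 3*40 = 53*(4*16) - 120 = 53*64 - 120 = 3392 - 120 = 3272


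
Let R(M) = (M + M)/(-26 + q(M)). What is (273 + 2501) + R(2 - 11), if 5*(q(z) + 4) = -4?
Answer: 213643/77 ≈ 2774.6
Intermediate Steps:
q(z) = -24/5 (q(z) = -4 + (⅕)*(-4) = -4 - ⅘ = -24/5)
R(M) = -5*M/77 (R(M) = (M + M)/(-26 - 24/5) = (2*M)/(-154/5) = (2*M)*(-5/154) = -5*M/77)
(273 + 2501) + R(2 - 11) = (273 + 2501) - 5*(2 - 11)/77 = 2774 - 5/77*(-9) = 2774 + 45/77 = 213643/77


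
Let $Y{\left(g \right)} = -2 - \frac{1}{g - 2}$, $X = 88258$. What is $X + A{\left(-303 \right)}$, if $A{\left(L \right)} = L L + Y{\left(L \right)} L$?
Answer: $\frac{55104962}{305} \approx 1.8067 \cdot 10^{5}$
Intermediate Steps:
$Y{\left(g \right)} = -2 - \frac{1}{-2 + g}$
$A{\left(L \right)} = L^{2} + \frac{L \left(3 - 2 L\right)}{-2 + L}$ ($A{\left(L \right)} = L L + \frac{3 - 2 L}{-2 + L} L = L^{2} + \frac{L \left(3 - 2 L\right)}{-2 + L}$)
$X + A{\left(-303 \right)} = 88258 - \frac{303 \left(3 + \left(-303\right)^{2} - -1212\right)}{-2 - 303} = 88258 - \frac{303 \left(3 + 91809 + 1212\right)}{-305} = 88258 - \left(- \frac{303}{305}\right) 93024 = 88258 + \frac{28186272}{305} = \frac{55104962}{305}$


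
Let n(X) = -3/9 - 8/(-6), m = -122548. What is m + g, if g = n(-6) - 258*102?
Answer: -148863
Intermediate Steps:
n(X) = 1 (n(X) = -3*⅑ - 8*(-⅙) = -⅓ + 4/3 = 1)
g = -26315 (g = 1 - 258*102 = 1 - 26316 = -26315)
m + g = -122548 - 26315 = -148863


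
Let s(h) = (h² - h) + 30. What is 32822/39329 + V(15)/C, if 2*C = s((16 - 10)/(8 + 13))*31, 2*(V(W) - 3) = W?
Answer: 1525993261/1780030540 ≈ 0.85728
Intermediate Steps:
V(W) = 3 + W/2
s(h) = 30 + h² - h
C = 22630/49 (C = ((30 + ((16 - 10)/(8 + 13))² - (16 - 10)/(8 + 13))*31)/2 = ((30 + (6/21)² - 6/21)*31)/2 = ((30 + (6*(1/21))² - 6/21)*31)/2 = ((30 + (2/7)² - 1*2/7)*31)/2 = ((30 + 4/49 - 2/7)*31)/2 = ((1460/49)*31)/2 = (½)*(45260/49) = 22630/49 ≈ 461.84)
32822/39329 + V(15)/C = 32822/39329 + (3 + (½)*15)/(22630/49) = 32822*(1/39329) + (3 + 15/2)*(49/22630) = 32822/39329 + (21/2)*(49/22630) = 32822/39329 + 1029/45260 = 1525993261/1780030540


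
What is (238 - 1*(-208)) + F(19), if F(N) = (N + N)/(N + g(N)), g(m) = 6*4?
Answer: 19216/43 ≈ 446.88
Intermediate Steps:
g(m) = 24
F(N) = 2*N/(24 + N) (F(N) = (N + N)/(N + 24) = (2*N)/(24 + N) = 2*N/(24 + N))
(238 - 1*(-208)) + F(19) = (238 - 1*(-208)) + 2*19/(24 + 19) = (238 + 208) + 2*19/43 = 446 + 2*19*(1/43) = 446 + 38/43 = 19216/43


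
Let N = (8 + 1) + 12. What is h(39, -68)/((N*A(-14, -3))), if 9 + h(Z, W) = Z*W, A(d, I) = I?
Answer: 887/21 ≈ 42.238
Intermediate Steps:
h(Z, W) = -9 + W*Z (h(Z, W) = -9 + Z*W = -9 + W*Z)
N = 21 (N = 9 + 12 = 21)
h(39, -68)/((N*A(-14, -3))) = (-9 - 68*39)/((21*(-3))) = (-9 - 2652)/(-63) = -2661*(-1/63) = 887/21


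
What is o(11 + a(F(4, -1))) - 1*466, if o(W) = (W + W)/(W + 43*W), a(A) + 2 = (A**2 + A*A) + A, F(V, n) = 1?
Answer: -10251/22 ≈ -465.95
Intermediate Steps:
a(A) = -2 + A + 2*A**2 (a(A) = -2 + ((A**2 + A*A) + A) = -2 + ((A**2 + A**2) + A) = -2 + (2*A**2 + A) = -2 + (A + 2*A**2) = -2 + A + 2*A**2)
o(W) = 1/22 (o(W) = (2*W)/((44*W)) = (2*W)*(1/(44*W)) = 1/22)
o(11 + a(F(4, -1))) - 1*466 = 1/22 - 1*466 = 1/22 - 466 = -10251/22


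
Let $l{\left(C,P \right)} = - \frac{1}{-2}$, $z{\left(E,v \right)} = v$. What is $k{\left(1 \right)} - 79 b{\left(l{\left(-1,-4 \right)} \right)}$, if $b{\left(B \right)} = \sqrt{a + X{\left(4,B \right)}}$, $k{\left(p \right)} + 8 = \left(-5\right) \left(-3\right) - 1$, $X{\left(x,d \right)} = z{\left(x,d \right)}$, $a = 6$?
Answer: $6 - \frac{79 \sqrt{26}}{2} \approx -195.41$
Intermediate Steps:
$X{\left(x,d \right)} = d$
$k{\left(p \right)} = 6$ ($k{\left(p \right)} = -8 - -14 = -8 + \left(15 - 1\right) = -8 + 14 = 6$)
$l{\left(C,P \right)} = \frac{1}{2}$ ($l{\left(C,P \right)} = \left(-1\right) \left(- \frac{1}{2}\right) = \frac{1}{2}$)
$b{\left(B \right)} = \sqrt{6 + B}$
$k{\left(1 \right)} - 79 b{\left(l{\left(-1,-4 \right)} \right)} = 6 - 79 \sqrt{6 + \frac{1}{2}} = 6 - 79 \sqrt{\frac{13}{2}} = 6 - 79 \frac{\sqrt{26}}{2} = 6 - \frac{79 \sqrt{26}}{2}$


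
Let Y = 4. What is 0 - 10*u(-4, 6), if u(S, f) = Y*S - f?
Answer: 220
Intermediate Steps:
u(S, f) = -f + 4*S (u(S, f) = 4*S - f = -f + 4*S)
0 - 10*u(-4, 6) = 0 - 10*(-1*6 + 4*(-4)) = 0 - 10*(-6 - 16) = 0 - 10*(-22) = 0 + 220 = 220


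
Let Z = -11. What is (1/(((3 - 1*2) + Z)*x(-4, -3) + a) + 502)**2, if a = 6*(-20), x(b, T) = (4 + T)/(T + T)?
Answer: 31757734849/126025 ≈ 2.5200e+5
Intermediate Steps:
x(b, T) = (4 + T)/(2*T) (x(b, T) = (4 + T)/((2*T)) = (4 + T)*(1/(2*T)) = (4 + T)/(2*T))
a = -120
(1/(((3 - 1*2) + Z)*x(-4, -3) + a) + 502)**2 = (1/(((3 - 1*2) - 11)*((1/2)*(4 - 3)/(-3)) - 120) + 502)**2 = (1/(((3 - 2) - 11)*((1/2)*(-1/3)*1) - 120) + 502)**2 = (1/((1 - 11)*(-1/6) - 120) + 502)**2 = (1/(-10*(-1/6) - 120) + 502)**2 = (1/(5/3 - 120) + 502)**2 = (1/(-355/3) + 502)**2 = (-3/355 + 502)**2 = (178207/355)**2 = 31757734849/126025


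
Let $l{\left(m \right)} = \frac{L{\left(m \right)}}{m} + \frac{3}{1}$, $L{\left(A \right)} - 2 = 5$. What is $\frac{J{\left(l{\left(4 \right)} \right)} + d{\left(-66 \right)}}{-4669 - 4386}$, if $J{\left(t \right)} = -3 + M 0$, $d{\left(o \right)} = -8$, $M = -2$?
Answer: $\frac{11}{9055} \approx 0.0012148$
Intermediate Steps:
$L{\left(A \right)} = 7$ ($L{\left(A \right)} = 2 + 5 = 7$)
$l{\left(m \right)} = 3 + \frac{7}{m}$ ($l{\left(m \right)} = \frac{7}{m} + \frac{3}{1} = \frac{7}{m} + 3 \cdot 1 = \frac{7}{m} + 3 = 3 + \frac{7}{m}$)
$J{\left(t \right)} = -3$ ($J{\left(t \right)} = -3 - 0 = -3 + 0 = -3$)
$\frac{J{\left(l{\left(4 \right)} \right)} + d{\left(-66 \right)}}{-4669 - 4386} = \frac{-3 - 8}{-4669 - 4386} = - \frac{11}{-9055} = \left(-11\right) \left(- \frac{1}{9055}\right) = \frac{11}{9055}$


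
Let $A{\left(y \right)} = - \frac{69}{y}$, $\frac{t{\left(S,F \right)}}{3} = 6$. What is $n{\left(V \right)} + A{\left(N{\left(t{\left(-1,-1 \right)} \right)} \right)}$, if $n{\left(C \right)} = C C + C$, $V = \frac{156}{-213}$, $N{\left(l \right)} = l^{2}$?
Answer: $- \frac{222647}{544428} \approx -0.40896$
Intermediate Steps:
$t{\left(S,F \right)} = 18$ ($t{\left(S,F \right)} = 3 \cdot 6 = 18$)
$V = - \frac{52}{71}$ ($V = 156 \left(- \frac{1}{213}\right) = - \frac{52}{71} \approx -0.73239$)
$n{\left(C \right)} = C + C^{2}$ ($n{\left(C \right)} = C^{2} + C = C + C^{2}$)
$n{\left(V \right)} + A{\left(N{\left(t{\left(-1,-1 \right)} \right)} \right)} = - \frac{52 \left(1 - \frac{52}{71}\right)}{71} - \frac{69}{18^{2}} = \left(- \frac{52}{71}\right) \frac{19}{71} - \frac{69}{324} = - \frac{988}{5041} - \frac{23}{108} = - \frac{222647}{544428}$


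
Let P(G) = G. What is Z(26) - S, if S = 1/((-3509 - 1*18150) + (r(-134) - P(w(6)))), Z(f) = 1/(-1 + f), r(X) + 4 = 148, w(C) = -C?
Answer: 21534/537725 ≈ 0.040047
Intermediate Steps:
r(X) = 144 (r(X) = -4 + 148 = 144)
S = -1/21509 (S = 1/((-3509 - 1*18150) + (144 - (-1)*6)) = 1/((-3509 - 18150) + (144 - 1*(-6))) = 1/(-21659 + (144 + 6)) = 1/(-21659 + 150) = 1/(-21509) = -1/21509 ≈ -4.6492e-5)
Z(26) - S = 1/(-1 + 26) - 1*(-1/21509) = 1/25 + 1/21509 = 21534/537725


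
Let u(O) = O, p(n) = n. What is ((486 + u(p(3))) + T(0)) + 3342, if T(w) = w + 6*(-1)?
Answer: 3825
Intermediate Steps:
T(w) = -6 + w (T(w) = w - 6 = -6 + w)
((486 + u(p(3))) + T(0)) + 3342 = ((486 + 3) + (-6 + 0)) + 3342 = (489 - 6) + 3342 = 483 + 3342 = 3825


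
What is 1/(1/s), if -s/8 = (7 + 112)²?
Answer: -113288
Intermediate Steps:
s = -113288 (s = -8*(7 + 112)² = -8*119² = -8*14161 = -113288)
1/(1/s) = 1/(1/(-113288)) = 1/(-1/113288) = -113288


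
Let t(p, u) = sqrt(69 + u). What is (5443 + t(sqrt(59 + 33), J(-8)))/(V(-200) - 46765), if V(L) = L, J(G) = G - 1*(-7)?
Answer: -5443/46965 - 2*sqrt(17)/46965 ≈ -0.11607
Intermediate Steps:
J(G) = 7 + G (J(G) = G + 7 = 7 + G)
(5443 + t(sqrt(59 + 33), J(-8)))/(V(-200) - 46765) = (5443 + sqrt(69 + (7 - 8)))/(-200 - 46765) = (5443 + sqrt(69 - 1))/(-46965) = (5443 + sqrt(68))*(-1/46965) = (5443 + 2*sqrt(17))*(-1/46965) = -5443/46965 - 2*sqrt(17)/46965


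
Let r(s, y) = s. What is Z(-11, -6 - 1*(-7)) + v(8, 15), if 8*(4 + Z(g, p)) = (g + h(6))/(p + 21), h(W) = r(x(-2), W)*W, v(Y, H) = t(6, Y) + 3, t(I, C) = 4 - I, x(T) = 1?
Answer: -533/176 ≈ -3.0284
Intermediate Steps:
v(Y, H) = 1 (v(Y, H) = (4 - 1*6) + 3 = (4 - 6) + 3 = -2 + 3 = 1)
h(W) = W (h(W) = 1*W = W)
Z(g, p) = -4 + (6 + g)/(8*(21 + p)) (Z(g, p) = -4 + ((g + 6)/(p + 21))/8 = -4 + ((6 + g)/(21 + p))/8 = -4 + (6 + g)/(8*(21 + p)))
Z(-11, -6 - 1*(-7)) + v(8, 15) = (-666 - 11 - 32*(-6 - 1*(-7)))/(8*(21 + (-6 - 1*(-7)))) + 1 = (-666 - 11 - 32*(-6 + 7))/(8*(21 + (-6 + 7))) + 1 = (-666 - 11 - 32*1)/(8*(21 + 1)) + 1 = (⅛)*(-666 - 11 - 32)/22 + 1 = (⅛)*(1/22)*(-709) + 1 = -709/176 + 1 = -533/176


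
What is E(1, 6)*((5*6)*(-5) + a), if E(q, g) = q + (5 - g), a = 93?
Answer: 0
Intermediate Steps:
E(q, g) = 5 + q - g
E(1, 6)*((5*6)*(-5) + a) = (5 + 1 - 1*6)*((5*6)*(-5) + 93) = (5 + 1 - 6)*(30*(-5) + 93) = 0*(-150 + 93) = 0*(-57) = 0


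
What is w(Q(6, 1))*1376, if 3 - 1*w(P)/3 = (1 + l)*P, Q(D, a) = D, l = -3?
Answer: 61920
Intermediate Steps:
w(P) = 9 + 6*P (w(P) = 9 - 3*(1 - 3)*P = 9 - (-6)*P = 9 + 6*P)
w(Q(6, 1))*1376 = (9 + 6*6)*1376 = (9 + 36)*1376 = 45*1376 = 61920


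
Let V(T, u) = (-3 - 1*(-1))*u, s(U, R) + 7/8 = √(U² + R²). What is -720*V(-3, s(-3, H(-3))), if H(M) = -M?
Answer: -1260 + 4320*√2 ≈ 4849.4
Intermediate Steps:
s(U, R) = -7/8 + √(R² + U²) (s(U, R) = -7/8 + √(U² + R²) = -7/8 + √(R² + U²))
V(T, u) = -2*u (V(T, u) = (-3 + 1)*u = -2*u)
-720*V(-3, s(-3, H(-3))) = -(-1440)*(-7/8 + √((-1*(-3))² + (-3)²)) = -(-1440)*(-7/8 + √(3² + 9)) = -(-1440)*(-7/8 + √(9 + 9)) = -(-1440)*(-7/8 + √18) = -(-1440)*(-7/8 + 3*√2) = -720*(7/4 - 6*√2) = -1260 + 4320*√2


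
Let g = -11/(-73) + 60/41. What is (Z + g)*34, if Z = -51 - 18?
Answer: -6857324/2993 ≈ -2291.1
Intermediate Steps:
Z = -69
g = 4831/2993 (g = -11*(-1/73) + 60*(1/41) = 11/73 + 60/41 = 4831/2993 ≈ 1.6141)
(Z + g)*34 = (-69 + 4831/2993)*34 = -201686/2993*34 = -6857324/2993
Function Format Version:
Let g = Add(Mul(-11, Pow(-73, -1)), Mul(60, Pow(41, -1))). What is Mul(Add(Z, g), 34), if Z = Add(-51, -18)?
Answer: Rational(-6857324, 2993) ≈ -2291.1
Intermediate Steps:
Z = -69
g = Rational(4831, 2993) (g = Add(Mul(-11, Rational(-1, 73)), Mul(60, Rational(1, 41))) = Add(Rational(11, 73), Rational(60, 41)) = Rational(4831, 2993) ≈ 1.6141)
Mul(Add(Z, g), 34) = Mul(Add(-69, Rational(4831, 2993)), 34) = Mul(Rational(-201686, 2993), 34) = Rational(-6857324, 2993)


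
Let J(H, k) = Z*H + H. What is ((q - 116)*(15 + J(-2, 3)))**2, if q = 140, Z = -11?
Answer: 705600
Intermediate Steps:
J(H, k) = -10*H (J(H, k) = -11*H + H = -10*H)
((q - 116)*(15 + J(-2, 3)))**2 = ((140 - 116)*(15 - 10*(-2)))**2 = (24*(15 + 20))**2 = (24*35)**2 = 840**2 = 705600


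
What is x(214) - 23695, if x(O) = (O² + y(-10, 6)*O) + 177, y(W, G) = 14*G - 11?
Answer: 37900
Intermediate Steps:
y(W, G) = -11 + 14*G
x(O) = 177 + O² + 73*O (x(O) = (O² + (-11 + 14*6)*O) + 177 = (O² + (-11 + 84)*O) + 177 = (O² + 73*O) + 177 = 177 + O² + 73*O)
x(214) - 23695 = (177 + 214² + 73*214) - 23695 = (177 + 45796 + 15622) - 23695 = 61595 - 23695 = 37900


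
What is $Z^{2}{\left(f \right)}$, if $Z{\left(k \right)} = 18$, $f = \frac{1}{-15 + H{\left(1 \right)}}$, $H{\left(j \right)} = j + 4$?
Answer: $324$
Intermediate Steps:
$H{\left(j \right)} = 4 + j$
$f = - \frac{1}{10}$ ($f = \frac{1}{-15 + \left(4 + 1\right)} = \frac{1}{-15 + 5} = \frac{1}{-10} = - \frac{1}{10} \approx -0.1$)
$Z^{2}{\left(f \right)} = 18^{2} = 324$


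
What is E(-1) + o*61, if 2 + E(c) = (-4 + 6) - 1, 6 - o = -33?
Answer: 2378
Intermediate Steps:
o = 39 (o = 6 - 1*(-33) = 6 + 33 = 39)
E(c) = -1 (E(c) = -2 + ((-4 + 6) - 1) = -2 + (2 - 1) = -2 + 1 = -1)
E(-1) + o*61 = -1 + 39*61 = -1 + 2379 = 2378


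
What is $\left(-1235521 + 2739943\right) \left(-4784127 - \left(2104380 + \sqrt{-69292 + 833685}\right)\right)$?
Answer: $-10363221477954 - 1504422 \sqrt{764393} \approx -1.0365 \cdot 10^{13}$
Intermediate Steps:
$\left(-1235521 + 2739943\right) \left(-4784127 - \left(2104380 + \sqrt{-69292 + 833685}\right)\right) = 1504422 \left(-4784127 - \left(2104380 + \sqrt{764393}\right)\right) = 1504422 \left(-6888507 - \sqrt{764393}\right) = -10363221477954 - 1504422 \sqrt{764393}$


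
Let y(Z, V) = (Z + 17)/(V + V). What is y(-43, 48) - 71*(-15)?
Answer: 51107/48 ≈ 1064.7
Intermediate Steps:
y(Z, V) = (17 + Z)/(2*V) (y(Z, V) = (17 + Z)/((2*V)) = (17 + Z)*(1/(2*V)) = (17 + Z)/(2*V))
y(-43, 48) - 71*(-15) = (½)*(17 - 43)/48 - 71*(-15) = (½)*(1/48)*(-26) + 1065 = -13/48 + 1065 = 51107/48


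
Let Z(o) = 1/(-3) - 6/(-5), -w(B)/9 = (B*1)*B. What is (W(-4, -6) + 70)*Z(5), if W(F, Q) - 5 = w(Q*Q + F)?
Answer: -39611/5 ≈ -7922.2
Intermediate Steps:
w(B) = -9*B² (w(B) = -9*B*1*B = -9*B*B = -9*B²)
Z(o) = 13/15 (Z(o) = 1*(-⅓) - 6*(-⅕) = -⅓ + 6/5 = 13/15)
W(F, Q) = 5 - 9*(F + Q²)² (W(F, Q) = 5 - 9*(Q*Q + F)² = 5 - 9*(Q² + F)² = 5 - 9*(F + Q²)²)
(W(-4, -6) + 70)*Z(5) = ((5 - 9*(-4 + (-6)²)²) + 70)*(13/15) = ((5 - 9*(-4 + 36)²) + 70)*(13/15) = ((5 - 9*32²) + 70)*(13/15) = ((5 - 9*1024) + 70)*(13/15) = ((5 - 9216) + 70)*(13/15) = (-9211 + 70)*(13/15) = -9141*13/15 = -39611/5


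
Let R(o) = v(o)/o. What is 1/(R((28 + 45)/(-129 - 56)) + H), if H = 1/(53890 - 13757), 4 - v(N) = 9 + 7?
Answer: 2929709/89095333 ≈ 0.032883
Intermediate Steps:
v(N) = -12 (v(N) = 4 - (9 + 7) = 4 - 1*16 = 4 - 16 = -12)
H = 1/40133 ≈ 2.4917e-5
R(o) = -12/o
1/(R((28 + 45)/(-129 - 56)) + H) = 1/(-12*(-129 - 56)/(28 + 45) + 1/40133) = 1/(-12/(73/(-185)) + 1/40133) = 1/(-12/(73*(-1/185)) + 1/40133) = 1/(-12/(-73/185) + 1/40133) = 1/(-12*(-185/73) + 1/40133) = 1/(2220/73 + 1/40133) = 1/(89095333/2929709) = 2929709/89095333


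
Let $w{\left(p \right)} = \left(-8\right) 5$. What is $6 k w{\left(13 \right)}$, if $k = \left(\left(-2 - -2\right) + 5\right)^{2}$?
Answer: $-6000$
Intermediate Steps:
$w{\left(p \right)} = -40$
$k = 25$ ($k = \left(\left(-2 + 2\right) + 5\right)^{2} = \left(0 + 5\right)^{2} = 5^{2} = 25$)
$6 k w{\left(13 \right)} = 6 \cdot 25 \left(-40\right) = 150 \left(-40\right) = -6000$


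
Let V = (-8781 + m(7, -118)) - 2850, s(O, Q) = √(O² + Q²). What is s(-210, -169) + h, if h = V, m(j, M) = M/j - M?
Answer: -80709/7 + √72661 ≈ -11260.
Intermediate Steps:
m(j, M) = -M + M/j
V = -80709/7 (V = (-8781 + (-1*(-118) - 118/7)) - 2850 = (-8781 + (118 - 118*⅐)) - 2850 = (-8781 + (118 - 118/7)) - 2850 = (-8781 + 708/7) - 2850 = -60759/7 - 2850 = -80709/7 ≈ -11530.)
h = -80709/7 ≈ -11530.
s(-210, -169) + h = √((-210)² + (-169)²) - 80709/7 = √(44100 + 28561) - 80709/7 = √72661 - 80709/7 = -80709/7 + √72661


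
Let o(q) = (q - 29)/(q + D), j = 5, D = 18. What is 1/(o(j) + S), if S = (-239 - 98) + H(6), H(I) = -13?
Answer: -23/8074 ≈ -0.0028487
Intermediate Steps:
S = -350 (S = (-239 - 98) - 13 = -337 - 13 = -350)
o(q) = (-29 + q)/(18 + q) (o(q) = (q - 29)/(q + 18) = (-29 + q)/(18 + q))
1/(o(j) + S) = 1/((-29 + 5)/(18 + 5) - 350) = 1/(-24/23 - 350) = 1/(-8074/23) = -23/8074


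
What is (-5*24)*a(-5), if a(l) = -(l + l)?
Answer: -1200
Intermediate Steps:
a(l) = -2*l
(-5*24)*a(-5) = (-5*24)*(-2*(-5)) = -120*10 = -1200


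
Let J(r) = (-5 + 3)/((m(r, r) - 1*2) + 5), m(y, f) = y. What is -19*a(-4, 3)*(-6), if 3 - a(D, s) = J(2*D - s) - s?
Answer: 1311/2 ≈ 655.50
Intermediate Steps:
J(r) = -2/(3 + r) (J(r) = (-5 + 3)/((r - 1*2) + 5) = -2/((r - 2) + 5) = -2/((-2 + r) + 5) = -2/(3 + r))
a(D, s) = 3 + s + 2/(3 - s + 2*D) (a(D, s) = 3 - (-2/(3 + (2*D - s)) - s) = 3 - (-2/(3 + (-s + 2*D)) - s) = 3 - (-2/(3 - s + 2*D) - s) = 3 - (-s - 2/(3 - s + 2*D)) = 3 + (s + 2/(3 - s + 2*D)) = 3 + s + 2/(3 - s + 2*D))
-19*a(-4, 3)*(-6) = -19*(2 + (3 + 3)*(3 - 1*3 + 2*(-4)))/(3 - 1*3 + 2*(-4))*(-6) = -19*(2 + 6*(3 - 3 - 8))/(3 - 3 - 8)*(-6) = -19*(2 + 6*(-8))/(-8)*(-6) = -(-19)*(2 - 48)/8*(-6) = -(-19)*(-46)/8*(-6) = -19*23/4*(-6) = -437/4*(-6) = 1311/2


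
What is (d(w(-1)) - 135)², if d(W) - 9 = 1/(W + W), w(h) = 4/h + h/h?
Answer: 573049/36 ≈ 15918.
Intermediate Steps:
w(h) = 1 + 4/h (w(h) = 4/h + 1 = 1 + 4/h)
d(W) = 9 + 1/(2*W) (d(W) = 9 + 1/(W + W) = 9 + 1/(2*W))
(d(w(-1)) - 135)² = ((9 + 1/(2*(((4 - 1)/(-1))))) - 135)² = ((9 + 1/(2*((-1*3)))) - 135)² = ((9 + (½)/(-3)) - 135)² = ((9 + (½)*(-⅓)) - 135)² = ((9 - ⅙) - 135)² = (53/6 - 135)² = (-757/6)² = 573049/36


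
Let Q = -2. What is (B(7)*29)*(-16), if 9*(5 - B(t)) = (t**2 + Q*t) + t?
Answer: -464/3 ≈ -154.67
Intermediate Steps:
B(t) = 5 - t**2/9 + t/9 (B(t) = 5 - ((t**2 - 2*t) + t)/9 = 5 - (t**2 - t)/9 = 5 + (-t**2/9 + t/9) = 5 - t**2/9 + t/9)
(B(7)*29)*(-16) = ((5 - 1/9*7**2 + (1/9)*7)*29)*(-16) = ((5 - 1/9*49 + 7/9)*29)*(-16) = ((5 - 49/9 + 7/9)*29)*(-16) = ((1/3)*29)*(-16) = (29/3)*(-16) = -464/3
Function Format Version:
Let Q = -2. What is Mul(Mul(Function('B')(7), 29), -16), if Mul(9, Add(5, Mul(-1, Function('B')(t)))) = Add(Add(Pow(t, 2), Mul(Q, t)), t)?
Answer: Rational(-464, 3) ≈ -154.67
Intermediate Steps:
Function('B')(t) = Add(5, Mul(Rational(-1, 9), Pow(t, 2)), Mul(Rational(1, 9), t)) (Function('B')(t) = Add(5, Mul(Rational(-1, 9), Add(Add(Pow(t, 2), Mul(-2, t)), t))) = Add(5, Mul(Rational(-1, 9), Add(Pow(t, 2), Mul(-1, t)))) = Add(5, Add(Mul(Rational(-1, 9), Pow(t, 2)), Mul(Rational(1, 9), t))) = Add(5, Mul(Rational(-1, 9), Pow(t, 2)), Mul(Rational(1, 9), t)))
Mul(Mul(Function('B')(7), 29), -16) = Mul(Mul(Add(5, Mul(Rational(-1, 9), Pow(7, 2)), Mul(Rational(1, 9), 7)), 29), -16) = Mul(Mul(Add(5, Mul(Rational(-1, 9), 49), Rational(7, 9)), 29), -16) = Mul(Mul(Add(5, Rational(-49, 9), Rational(7, 9)), 29), -16) = Mul(Mul(Rational(1, 3), 29), -16) = Mul(Rational(29, 3), -16) = Rational(-464, 3)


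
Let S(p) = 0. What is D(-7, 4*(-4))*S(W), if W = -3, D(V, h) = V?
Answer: 0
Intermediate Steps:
D(-7, 4*(-4))*S(W) = -7*0 = 0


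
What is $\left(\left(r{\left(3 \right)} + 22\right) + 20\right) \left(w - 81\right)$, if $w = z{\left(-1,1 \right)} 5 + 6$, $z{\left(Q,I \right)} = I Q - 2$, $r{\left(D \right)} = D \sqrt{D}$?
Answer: $-3780 - 270 \sqrt{3} \approx -4247.7$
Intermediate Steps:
$r{\left(D \right)} = D^{\frac{3}{2}}$
$z{\left(Q,I \right)} = -2 + I Q$
$w = -9$ ($w = \left(-2 + 1 \left(-1\right)\right) 5 + 6 = \left(-2 - 1\right) 5 + 6 = \left(-3\right) 5 + 6 = -15 + 6 = -9$)
$\left(\left(r{\left(3 \right)} + 22\right) + 20\right) \left(w - 81\right) = \left(\left(3^{\frac{3}{2}} + 22\right) + 20\right) \left(-9 - 81\right) = \left(\left(3 \sqrt{3} + 22\right) + 20\right) \left(-90\right) = \left(\left(22 + 3 \sqrt{3}\right) + 20\right) \left(-90\right) = \left(42 + 3 \sqrt{3}\right) \left(-90\right) = -3780 - 270 \sqrt{3}$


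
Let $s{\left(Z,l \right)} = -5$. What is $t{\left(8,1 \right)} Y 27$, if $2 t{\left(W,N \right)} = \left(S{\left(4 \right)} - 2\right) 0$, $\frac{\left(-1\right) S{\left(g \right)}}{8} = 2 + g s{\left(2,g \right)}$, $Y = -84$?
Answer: $0$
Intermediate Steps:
$S{\left(g \right)} = -16 + 40 g$ ($S{\left(g \right)} = - 8 \left(2 + g \left(-5\right)\right) = - 8 \left(2 - 5 g\right) = -16 + 40 g$)
$t{\left(W,N \right)} = 0$ ($t{\left(W,N \right)} = \frac{\left(\left(-16 + 40 \cdot 4\right) - 2\right) 0}{2} = \frac{\left(\left(-16 + 160\right) - 2\right) 0}{2} = \frac{\left(144 - 2\right) 0}{2} = \frac{142 \cdot 0}{2} = \frac{1}{2} \cdot 0 = 0$)
$t{\left(8,1 \right)} Y 27 = 0 \left(-84\right) 27 = 0 \cdot 27 = 0$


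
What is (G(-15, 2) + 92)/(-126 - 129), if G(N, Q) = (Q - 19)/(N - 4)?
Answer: -353/969 ≈ -0.36429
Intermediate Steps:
G(N, Q) = (-19 + Q)/(-4 + N)
(G(-15, 2) + 92)/(-126 - 129) = ((-19 + 2)/(-4 - 15) + 92)/(-126 - 129) = (-17/(-19) + 92)/(-255) = (-1/19*(-17) + 92)*(-1/255) = (17/19 + 92)*(-1/255) = (1765/19)*(-1/255) = -353/969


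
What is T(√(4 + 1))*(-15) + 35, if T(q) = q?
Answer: 35 - 15*√5 ≈ 1.4590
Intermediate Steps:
T(√(4 + 1))*(-15) + 35 = √(4 + 1)*(-15) + 35 = √5*(-15) + 35 = -15*√5 + 35 = 35 - 15*√5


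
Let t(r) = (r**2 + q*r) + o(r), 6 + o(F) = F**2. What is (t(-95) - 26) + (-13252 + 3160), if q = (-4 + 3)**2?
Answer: 7831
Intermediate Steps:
o(F) = -6 + F**2
q = 1 (q = (-1)**2 = 1)
t(r) = -6 + r + 2*r**2 (t(r) = (r**2 + 1*r) + (-6 + r**2) = (r**2 + r) + (-6 + r**2) = (r + r**2) + (-6 + r**2) = -6 + r + 2*r**2)
(t(-95) - 26) + (-13252 + 3160) = ((-6 - 95 + 2*(-95)**2) - 26) + (-13252 + 3160) = ((-6 - 95 + 2*9025) - 26) - 10092 = ((-6 - 95 + 18050) - 26) - 10092 = (17949 - 26) - 10092 = 17923 - 10092 = 7831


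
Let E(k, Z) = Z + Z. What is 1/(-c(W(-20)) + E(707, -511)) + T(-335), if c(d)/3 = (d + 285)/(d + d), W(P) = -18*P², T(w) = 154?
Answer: 50434834/327501 ≈ 154.00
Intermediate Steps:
E(k, Z) = 2*Z
c(d) = 3*(285 + d)/(2*d) (c(d) = 3*((d + 285)/(d + d)) = 3*((285 + d)/((2*d))) = 3*((285 + d)*(1/(2*d))) = 3*((285 + d)/(2*d)) = 3*(285 + d)/(2*d))
1/(-c(W(-20)) + E(707, -511)) + T(-335) = 1/(-3*(285 - 18*(-20)²)/(2*((-18*(-20)²))) + 2*(-511)) + 154 = 1/(-3*(285 - 18*400)/(2*((-18*400))) - 1022) + 154 = 1/(-3*(285 - 7200)/(2*(-7200)) - 1022) + 154 = 1/(-3*(-1)*(-6915)/(2*7200) - 1022) + 154 = 1/(-1*461/320 - 1022) + 154 = 1/(-461/320 - 1022) + 154 = 1/(-327501/320) + 154 = -320/327501 + 154 = 50434834/327501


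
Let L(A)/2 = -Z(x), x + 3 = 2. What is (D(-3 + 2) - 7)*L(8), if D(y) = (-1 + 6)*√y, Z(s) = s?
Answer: -14 + 10*I ≈ -14.0 + 10.0*I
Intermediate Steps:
x = -1 (x = -3 + 2 = -1)
L(A) = 2 (L(A) = 2*(-1*(-1)) = 2*1 = 2)
D(y) = 5*√y
(D(-3 + 2) - 7)*L(8) = (5*√(-3 + 2) - 7)*2 = (5*√(-1) - 7)*2 = (5*I - 7)*2 = (-7 + 5*I)*2 = -14 + 10*I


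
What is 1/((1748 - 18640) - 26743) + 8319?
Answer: 362999564/43635 ≈ 8319.0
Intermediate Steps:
1/((1748 - 18640) - 26743) + 8319 = 1/(-16892 - 26743) + 8319 = 1/(-43635) + 8319 = -1/43635 + 8319 = 362999564/43635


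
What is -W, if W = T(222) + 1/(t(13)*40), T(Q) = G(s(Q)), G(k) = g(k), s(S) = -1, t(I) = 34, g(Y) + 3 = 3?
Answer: -1/1360 ≈ -0.00073529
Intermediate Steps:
g(Y) = 0 (g(Y) = -3 + 3 = 0)
G(k) = 0
T(Q) = 0
W = 1/1360 (W = 0 + 1/(34*40) = 0 + 1/1360 = 1/1360 ≈ 0.00073529)
-W = -1*1/1360 = -1/1360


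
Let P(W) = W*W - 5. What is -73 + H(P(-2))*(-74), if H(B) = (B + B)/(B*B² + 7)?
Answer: -145/3 ≈ -48.333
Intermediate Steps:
P(W) = -5 + W² (P(W) = W² - 5 = -5 + W²)
H(B) = 2*B/(7 + B³) (H(B) = (2*B)/(B³ + 7) = (2*B)/(7 + B³) = 2*B/(7 + B³))
-73 + H(P(-2))*(-74) = -73 + (2*(-5 + (-2)²)/(7 + (-5 + (-2)²)³))*(-74) = -73 + (2*(-5 + 4)/(7 + (-5 + 4)³))*(-74) = -73 + (2*(-1)/(7 + (-1)³))*(-74) = -73 + (2*(-1)/(7 - 1))*(-74) = -73 + (2*(-1)/6)*(-74) = -73 + (2*(-1)*(⅙))*(-74) = -73 - ⅓*(-74) = -73 + 74/3 = -145/3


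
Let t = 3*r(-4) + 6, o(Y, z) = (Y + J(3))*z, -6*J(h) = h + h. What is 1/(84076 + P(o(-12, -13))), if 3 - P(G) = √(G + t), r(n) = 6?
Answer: 84079/7069278048 + √193/7069278048 ≈ 1.1896e-5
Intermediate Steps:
J(h) = -h/3 (J(h) = -(h + h)/6 = -h/3)
o(Y, z) = z*(-1 + Y) (o(Y, z) = (Y - ⅓*3)*z = (Y - 1)*z = (-1 + Y)*z = z*(-1 + Y))
t = 24 (t = 3*6 + 6 = 18 + 6 = 24)
P(G) = 3 - √(24 + G) (P(G) = 3 - √(G + 24) = 3 - √(24 + G))
1/(84076 + P(o(-12, -13))) = 1/(84076 + (3 - √(24 - 13*(-1 - 12)))) = 1/(84076 + (3 - √(24 - 13*(-13)))) = 1/(84076 + (3 - √(24 + 169))) = 1/(84076 + (3 - √193)) = 1/(84079 - √193)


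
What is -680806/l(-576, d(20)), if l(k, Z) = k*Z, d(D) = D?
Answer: 340403/5760 ≈ 59.098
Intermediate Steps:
l(k, Z) = Z*k
-680806/l(-576, d(20)) = -680806/(20*(-576)) = -680806/(-11520) = -680806*(-1/11520) = 340403/5760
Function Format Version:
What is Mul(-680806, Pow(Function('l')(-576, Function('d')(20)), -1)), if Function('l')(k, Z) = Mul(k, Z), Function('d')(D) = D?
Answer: Rational(340403, 5760) ≈ 59.098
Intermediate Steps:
Function('l')(k, Z) = Mul(Z, k)
Mul(-680806, Pow(Function('l')(-576, Function('d')(20)), -1)) = Mul(-680806, Pow(Mul(20, -576), -1)) = Mul(-680806, Pow(-11520, -1)) = Mul(-680806, Rational(-1, 11520)) = Rational(340403, 5760)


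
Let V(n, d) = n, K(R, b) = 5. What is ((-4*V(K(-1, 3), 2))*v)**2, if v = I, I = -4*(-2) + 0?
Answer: 25600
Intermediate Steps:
I = 8 (I = 8 + 0 = 8)
v = 8
((-4*V(K(-1, 3), 2))*v)**2 = (-4*5*8)**2 = (-20*8)**2 = (-160)**2 = 25600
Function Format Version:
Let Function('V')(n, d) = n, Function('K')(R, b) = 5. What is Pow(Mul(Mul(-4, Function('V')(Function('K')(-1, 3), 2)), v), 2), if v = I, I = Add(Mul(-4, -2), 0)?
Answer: 25600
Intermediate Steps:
I = 8 (I = Add(8, 0) = 8)
v = 8
Pow(Mul(Mul(-4, Function('V')(Function('K')(-1, 3), 2)), v), 2) = Pow(Mul(Mul(-4, 5), 8), 2) = Pow(Mul(-20, 8), 2) = Pow(-160, 2) = 25600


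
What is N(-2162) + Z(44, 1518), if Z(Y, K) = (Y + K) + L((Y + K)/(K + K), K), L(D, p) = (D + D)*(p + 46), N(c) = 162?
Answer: 10000/3 ≈ 3333.3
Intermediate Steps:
L(D, p) = 2*D*(46 + p) (L(D, p) = (2*D)*(46 + p) = 2*D*(46 + p))
Z(Y, K) = K + Y + (46 + K)*(K + Y)/K (Z(Y, K) = (Y + K) + 2*((Y + K)/(K + K))*(46 + K) = (K + Y) + 2*((K + Y)/((2*K)))*(46 + K) = (K + Y) + 2*((K + Y)*(1/(2*K)))*(46 + K) = (K + Y) + 2*((K + Y)/(2*K))*(46 + K) = (K + Y) + (46 + K)*(K + Y)/K = K + Y + (46 + K)*(K + Y)/K)
N(-2162) + Z(44, 1518) = 162 + 2*(23 + 1518)*(1518 + 44)/1518 = 162 + 2*(1/1518)*1541*1562 = 162 + 9514/3 = 10000/3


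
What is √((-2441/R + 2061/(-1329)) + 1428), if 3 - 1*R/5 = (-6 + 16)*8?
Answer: 32*√40701586310/170555 ≈ 37.852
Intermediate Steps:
R = -385 (R = 15 - 5*(-6 + 16)*8 = 15 - 50*8 = 15 - 5*80 = 15 - 400 = -385)
√((-2441/R + 2061/(-1329)) + 1428) = √((-2441/(-385) + 2061/(-1329)) + 1428) = √((-2441*(-1/385) + 2061*(-1/1329)) + 1428) = √((2441/385 - 687/443) + 1428) = √(816868/170555 + 1428) = √(244369408/170555) = 32*√40701586310/170555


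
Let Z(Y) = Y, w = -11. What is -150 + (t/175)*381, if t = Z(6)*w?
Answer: -51396/175 ≈ -293.69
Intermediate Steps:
t = -66 (t = 6*(-11) = -66)
-150 + (t/175)*381 = -150 - 66/175*381 = -150 - 25146/175 = -51396/175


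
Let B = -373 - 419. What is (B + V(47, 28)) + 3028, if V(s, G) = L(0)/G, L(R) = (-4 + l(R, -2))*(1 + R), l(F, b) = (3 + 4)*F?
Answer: 15651/7 ≈ 2235.9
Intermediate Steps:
l(F, b) = 7*F
L(R) = (1 + R)*(-4 + 7*R) (L(R) = (-4 + 7*R)*(1 + R) = (1 + R)*(-4 + 7*R))
B = -792
V(s, G) = -4/G (V(s, G) = (-4 + 3*0 + 7*0**2)/G = (-4 + 0 + 7*0)/G = (-4 + 0 + 0)/G = -4/G)
(B + V(47, 28)) + 3028 = (-792 - 4/28) + 3028 = (-792 - 4*1/28) + 3028 = (-792 - 1/7) + 3028 = -5545/7 + 3028 = 15651/7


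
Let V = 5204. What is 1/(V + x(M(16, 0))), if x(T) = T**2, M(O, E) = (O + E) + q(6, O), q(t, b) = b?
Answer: 1/6228 ≈ 0.00016057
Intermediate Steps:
M(O, E) = E + 2*O (M(O, E) = (O + E) + O = (E + O) + O = E + 2*O)
1/(V + x(M(16, 0))) = 1/(5204 + (0 + 2*16)**2) = 1/(5204 + (0 + 32)**2) = 1/(5204 + 32**2) = 1/(5204 + 1024) = 1/6228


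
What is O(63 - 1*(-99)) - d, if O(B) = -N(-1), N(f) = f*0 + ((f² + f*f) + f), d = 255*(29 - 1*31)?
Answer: 509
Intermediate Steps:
d = -510 (d = 255*(29 - 31) = 255*(-2) = -510)
N(f) = f + 2*f² (N(f) = 0 + ((f² + f²) + f) = 0 + (2*f² + f) = 0 + (f + 2*f²) = f + 2*f²)
O(B) = -1 (O(B) = -(-1)*(1 + 2*(-1)) = -(-1)*(1 - 2) = -(-1)*(-1) = -1*1 = -1)
O(63 - 1*(-99)) - d = -1 - 1*(-510) = -1 + 510 = 509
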